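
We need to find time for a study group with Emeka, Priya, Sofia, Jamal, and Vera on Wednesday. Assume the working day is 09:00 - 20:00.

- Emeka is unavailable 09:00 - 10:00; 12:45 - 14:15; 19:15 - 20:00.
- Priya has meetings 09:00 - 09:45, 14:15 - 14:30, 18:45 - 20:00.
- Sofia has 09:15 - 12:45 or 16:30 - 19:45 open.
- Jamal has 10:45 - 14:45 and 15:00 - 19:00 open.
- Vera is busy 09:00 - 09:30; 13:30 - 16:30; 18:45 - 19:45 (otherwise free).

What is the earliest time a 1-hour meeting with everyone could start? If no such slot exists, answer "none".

10:45

Emeka free: 10:00-12:45, 14:15-19:15 (invert busy blocks within the working day).
Priya free: 09:45-14:15, 14:30-18:45 (invert busy blocks within the working day).
Sofia free: 09:15-12:45, 16:30-19:45.
Jamal free: 10:45-14:45, 15:00-19:00.
Vera free: 09:30-13:30, 16:30-18:45, 19:45-20:00 (invert busy blocks within the working day).
Emeka ∩ Priya: 10:00-12:45, 14:30-18:45.
Emeka ∩ Priya ∩ Sofia: 10:00-12:45, 16:30-18:45.
Emeka ∩ Priya ∩ Sofia ∩ Jamal: 10:45-12:45, 16:30-18:45.
Emeka ∩ Priya ∩ Sofia ∩ Jamal ∩ Vera: 10:45-12:45, 16:30-18:45.
Those are the intersection windows.
The first common window of at least 60 minutes is 10:45-12:45, so the earliest start is 10:45.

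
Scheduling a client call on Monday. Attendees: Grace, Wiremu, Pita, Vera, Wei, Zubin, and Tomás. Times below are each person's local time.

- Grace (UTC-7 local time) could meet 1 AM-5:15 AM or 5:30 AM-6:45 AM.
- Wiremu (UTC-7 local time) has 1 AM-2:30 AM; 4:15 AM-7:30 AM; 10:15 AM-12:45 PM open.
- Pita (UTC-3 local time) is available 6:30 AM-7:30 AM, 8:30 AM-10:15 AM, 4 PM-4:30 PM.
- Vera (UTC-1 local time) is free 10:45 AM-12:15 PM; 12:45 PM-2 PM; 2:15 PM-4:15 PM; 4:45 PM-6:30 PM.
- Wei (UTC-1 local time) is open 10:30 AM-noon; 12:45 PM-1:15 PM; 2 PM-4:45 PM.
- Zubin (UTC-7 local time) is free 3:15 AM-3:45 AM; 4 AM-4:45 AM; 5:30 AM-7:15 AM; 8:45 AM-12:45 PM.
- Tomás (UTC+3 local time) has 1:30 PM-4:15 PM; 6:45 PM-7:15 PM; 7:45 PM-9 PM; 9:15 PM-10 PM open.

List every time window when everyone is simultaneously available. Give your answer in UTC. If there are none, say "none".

12:30-13:00

Grace in UTC: 08:00-12:15, 12:30-13:45 (add 7h to convert from UTC-7).
Wiremu in UTC: 08:00-09:30, 11:15-14:30, 17:15-19:45 (add 7h to convert from UTC-7).
Pita in UTC: 09:30-10:30, 11:30-13:15, 19:00-19:30 (add 3h to convert from UTC-3).
Vera in UTC: 11:45-13:15, 13:45-15:00, 15:15-17:15, 17:45-19:30 (add 1h to convert from UTC-1).
Wei in UTC: 11:30-13:00, 13:45-14:15, 15:00-17:45 (add 1h to convert from UTC-1).
Zubin in UTC: 10:15-10:45, 11:00-11:45, 12:30-14:15, 15:45-19:45 (add 7h to convert from UTC-7).
Tomás in UTC: 10:30-13:15, 15:45-16:15, 16:45-18:00, 18:15-19:00 (subtract 3h to convert from UTC+3).
Grace ∩ Wiremu: 08:00-09:30, 11:15-12:15, 12:30-13:45.
Grace ∩ Wiremu ∩ Pita: 11:30-12:15, 12:30-13:15.
Grace ∩ Wiremu ∩ Pita ∩ Vera: 11:45-12:15, 12:30-13:15.
Grace ∩ Wiremu ∩ Pita ∩ Vera ∩ Wei: 11:45-12:15, 12:30-13:00.
Grace ∩ Wiremu ∩ Pita ∩ Vera ∩ Wei ∩ Zubin: 12:30-13:00.
Grace ∩ Wiremu ∩ Pita ∩ Vera ∩ Wei ∩ Zubin ∩ Tomás: 12:30-13:00.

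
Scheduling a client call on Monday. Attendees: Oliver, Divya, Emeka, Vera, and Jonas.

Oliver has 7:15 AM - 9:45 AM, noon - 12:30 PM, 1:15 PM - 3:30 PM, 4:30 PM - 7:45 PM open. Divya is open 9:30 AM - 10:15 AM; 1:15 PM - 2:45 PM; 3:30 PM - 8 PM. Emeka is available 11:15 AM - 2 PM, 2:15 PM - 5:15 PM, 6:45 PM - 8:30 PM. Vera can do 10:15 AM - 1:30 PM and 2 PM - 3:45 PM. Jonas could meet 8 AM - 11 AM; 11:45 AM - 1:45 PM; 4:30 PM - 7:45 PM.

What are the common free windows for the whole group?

Oliver ∩ Divya: 09:30-09:45, 13:15-14:45, 16:30-19:45.
Oliver ∩ Divya ∩ Emeka: 13:15-14:00, 14:15-14:45, 16:30-17:15, 18:45-19:45.
Oliver ∩ Divya ∩ Emeka ∩ Vera: 13:15-13:30, 14:15-14:45.
Oliver ∩ Divya ∩ Emeka ∩ Vera ∩ Jonas: 13:15-13:30.

13:15-13:30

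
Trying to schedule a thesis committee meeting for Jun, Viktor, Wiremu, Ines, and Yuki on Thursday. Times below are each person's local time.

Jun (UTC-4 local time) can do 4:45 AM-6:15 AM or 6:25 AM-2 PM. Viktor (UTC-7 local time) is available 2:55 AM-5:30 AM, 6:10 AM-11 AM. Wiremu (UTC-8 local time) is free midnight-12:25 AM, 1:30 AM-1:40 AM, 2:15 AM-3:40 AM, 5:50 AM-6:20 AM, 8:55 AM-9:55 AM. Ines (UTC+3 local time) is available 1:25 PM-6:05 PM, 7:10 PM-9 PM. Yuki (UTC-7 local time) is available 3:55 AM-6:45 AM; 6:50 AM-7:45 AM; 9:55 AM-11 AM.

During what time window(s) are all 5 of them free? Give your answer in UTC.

10:55-11:40, 13:50-14:20, 16:55-17:55

Jun in UTC: 08:45-10:15, 10:25-18:00 (add 4h to convert from UTC-4).
Viktor in UTC: 09:55-12:30, 13:10-18:00 (add 7h to convert from UTC-7).
Wiremu in UTC: 08:00-08:25, 09:30-09:40, 10:15-11:40, 13:50-14:20, 16:55-17:55 (add 8h to convert from UTC-8).
Ines in UTC: 10:25-15:05, 16:10-18:00 (subtract 3h to convert from UTC+3).
Yuki in UTC: 10:55-13:45, 13:50-14:45, 16:55-18:00 (add 7h to convert from UTC-7).
Jun ∩ Viktor: 09:55-10:15, 10:25-12:30, 13:10-18:00.
Jun ∩ Viktor ∩ Wiremu: 10:25-11:40, 13:50-14:20, 16:55-17:55.
Jun ∩ Viktor ∩ Wiremu ∩ Ines: 10:25-11:40, 13:50-14:20, 16:55-17:55.
Jun ∩ Viktor ∩ Wiremu ∩ Ines ∩ Yuki: 10:55-11:40, 13:50-14:20, 16:55-17:55.
So the common availability across everyone is 10:55-11:40, 13:50-14:20, 16:55-17:55.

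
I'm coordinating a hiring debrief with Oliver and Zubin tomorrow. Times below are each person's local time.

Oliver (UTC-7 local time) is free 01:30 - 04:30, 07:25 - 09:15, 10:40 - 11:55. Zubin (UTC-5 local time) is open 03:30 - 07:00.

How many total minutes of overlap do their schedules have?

Oliver in UTC: 08:30-11:30, 14:25-16:15, 17:40-18:55 (add 7h to convert from UTC-7).
Zubin in UTC: 08:30-12:00 (add 5h to convert from UTC-5).
Oliver ∩ Zubin: 08:30-11:30.
Those are the intersection windows.
That's a single block of 180 minutes.

180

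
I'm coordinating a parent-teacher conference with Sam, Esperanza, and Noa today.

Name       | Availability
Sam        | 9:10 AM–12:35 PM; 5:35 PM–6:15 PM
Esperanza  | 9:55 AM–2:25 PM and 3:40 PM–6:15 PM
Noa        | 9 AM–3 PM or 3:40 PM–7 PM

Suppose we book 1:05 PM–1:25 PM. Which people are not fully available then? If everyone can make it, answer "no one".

Sam

Sam: not fully free for 13:05-13:25. Esperanza: free for 13:05-13:25. Noa: free for 13:05-13:25.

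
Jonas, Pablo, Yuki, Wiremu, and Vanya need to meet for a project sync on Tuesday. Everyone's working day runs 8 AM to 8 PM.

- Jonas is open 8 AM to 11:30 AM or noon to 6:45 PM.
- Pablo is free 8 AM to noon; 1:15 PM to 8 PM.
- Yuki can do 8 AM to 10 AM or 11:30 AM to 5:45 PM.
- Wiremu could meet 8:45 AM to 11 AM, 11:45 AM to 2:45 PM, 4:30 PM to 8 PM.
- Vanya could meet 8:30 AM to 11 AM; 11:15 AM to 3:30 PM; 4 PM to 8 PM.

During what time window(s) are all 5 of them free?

Jonas ∩ Pablo: 08:00-11:30, 13:15-18:45.
Jonas ∩ Pablo ∩ Yuki: 08:00-10:00, 13:15-17:45.
Jonas ∩ Pablo ∩ Yuki ∩ Wiremu: 08:45-10:00, 13:15-14:45, 16:30-17:45.
Jonas ∩ Pablo ∩ Yuki ∩ Wiremu ∩ Vanya: 08:45-10:00, 13:15-14:45, 16:30-17:45.

08:45-10:00, 13:15-14:45, 16:30-17:45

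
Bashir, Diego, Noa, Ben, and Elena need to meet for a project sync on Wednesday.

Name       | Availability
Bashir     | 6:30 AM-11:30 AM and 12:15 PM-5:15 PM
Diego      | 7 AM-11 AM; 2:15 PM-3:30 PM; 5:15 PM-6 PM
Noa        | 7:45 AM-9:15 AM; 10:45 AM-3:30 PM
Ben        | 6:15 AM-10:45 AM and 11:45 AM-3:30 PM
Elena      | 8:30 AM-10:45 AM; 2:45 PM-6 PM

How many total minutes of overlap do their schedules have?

Bashir ∩ Diego: 07:00-11:00, 14:15-15:30.
Bashir ∩ Diego ∩ Noa: 07:45-09:15, 10:45-11:00, 14:15-15:30.
Bashir ∩ Diego ∩ Noa ∩ Ben: 07:45-09:15, 14:15-15:30.
Bashir ∩ Diego ∩ Noa ∩ Ben ∩ Elena: 08:30-09:15, 14:45-15:30.
Summing the common windows: 45 + 45 = 90 minutes.

90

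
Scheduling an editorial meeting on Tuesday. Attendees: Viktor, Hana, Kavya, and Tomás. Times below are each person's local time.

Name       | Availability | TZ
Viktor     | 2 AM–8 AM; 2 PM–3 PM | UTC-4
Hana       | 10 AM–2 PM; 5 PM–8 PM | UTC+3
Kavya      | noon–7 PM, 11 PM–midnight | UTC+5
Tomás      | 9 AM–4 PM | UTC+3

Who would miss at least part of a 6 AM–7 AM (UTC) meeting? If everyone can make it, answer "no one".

Hana, Kavya

Viktor in UTC: 06:00-12:00, 18:00-19:00 (add 4h to convert from UTC-4).
Hana in UTC: 07:00-11:00, 14:00-17:00 (subtract 3h to convert from UTC+3).
Kavya in UTC: 07:00-14:00, 18:00-19:00 (subtract 5h to convert from UTC+5).
Tomás in UTC: 06:00-13:00 (subtract 3h to convert from UTC+3).
Viktor: free for 06:00-07:00. Hana: not fully free for 06:00-07:00. Kavya: not fully free for 06:00-07:00. Tomás: free for 06:00-07:00.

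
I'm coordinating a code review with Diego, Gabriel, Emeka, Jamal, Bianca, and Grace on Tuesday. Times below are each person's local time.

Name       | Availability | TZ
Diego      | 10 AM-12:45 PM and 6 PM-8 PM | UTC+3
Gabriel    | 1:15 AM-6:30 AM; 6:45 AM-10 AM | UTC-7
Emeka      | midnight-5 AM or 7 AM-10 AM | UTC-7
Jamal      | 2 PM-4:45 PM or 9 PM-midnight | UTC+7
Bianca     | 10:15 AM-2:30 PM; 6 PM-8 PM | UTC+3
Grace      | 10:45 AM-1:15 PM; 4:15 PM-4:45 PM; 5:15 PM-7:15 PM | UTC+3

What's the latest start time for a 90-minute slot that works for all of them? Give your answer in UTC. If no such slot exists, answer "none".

Diego in UTC: 07:00-09:45, 15:00-17:00 (subtract 3h to convert from UTC+3).
Gabriel in UTC: 08:15-13:30, 13:45-17:00 (add 7h to convert from UTC-7).
Emeka in UTC: 07:00-12:00, 14:00-17:00 (add 7h to convert from UTC-7).
Jamal in UTC: 07:00-09:45, 14:00-17:00 (subtract 7h to convert from UTC+7).
Bianca in UTC: 07:15-11:30, 15:00-17:00 (subtract 3h to convert from UTC+3).
Grace in UTC: 07:45-10:15, 13:15-13:45, 14:15-16:15 (subtract 3h to convert from UTC+3).
Diego ∩ Gabriel: 08:15-09:45, 15:00-17:00.
Diego ∩ Gabriel ∩ Emeka: 08:15-09:45, 15:00-17:00.
Diego ∩ Gabriel ∩ Emeka ∩ Jamal: 08:15-09:45, 15:00-17:00.
Diego ∩ Gabriel ∩ Emeka ∩ Jamal ∩ Bianca: 08:15-09:45, 15:00-17:00.
Diego ∩ Gabriel ∩ Emeka ∩ Jamal ∩ Bianca ∩ Grace: 08:15-09:45, 15:00-16:15.
The last common window of at least 90 minutes is 08:15-09:45; a 90-minute meeting can start as late as 08:15 and still end by 09:45.

08:15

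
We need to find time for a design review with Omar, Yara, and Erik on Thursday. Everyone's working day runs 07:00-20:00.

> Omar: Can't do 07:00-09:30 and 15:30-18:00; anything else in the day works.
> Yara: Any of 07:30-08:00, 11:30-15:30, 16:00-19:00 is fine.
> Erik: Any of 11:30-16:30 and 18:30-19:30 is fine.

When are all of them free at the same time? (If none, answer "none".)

Omar free: 09:30-15:30, 18:00-20:00 (invert busy blocks within the working day).
Yara free: 07:30-08:00, 11:30-15:30, 16:00-19:00.
Erik free: 11:30-16:30, 18:30-19:30.
Omar ∩ Yara: 11:30-15:30, 18:00-19:00.
Omar ∩ Yara ∩ Erik: 11:30-15:30, 18:30-19:00.

11:30-15:30, 18:30-19:00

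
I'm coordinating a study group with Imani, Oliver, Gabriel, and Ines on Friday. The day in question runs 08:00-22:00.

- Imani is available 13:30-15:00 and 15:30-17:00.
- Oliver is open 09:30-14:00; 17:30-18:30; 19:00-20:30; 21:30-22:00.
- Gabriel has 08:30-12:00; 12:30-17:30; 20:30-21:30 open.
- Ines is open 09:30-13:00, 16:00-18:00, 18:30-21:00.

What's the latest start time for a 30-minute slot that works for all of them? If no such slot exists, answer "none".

none

Imani ∩ Oliver: 13:30-14:00.
Imani ∩ Oliver ∩ Gabriel: 13:30-14:00.
Imani ∩ Oliver ∩ Gabriel ∩ Ines: ∅.
There is no time when everyone is free.
No common window is at least 30 minutes long.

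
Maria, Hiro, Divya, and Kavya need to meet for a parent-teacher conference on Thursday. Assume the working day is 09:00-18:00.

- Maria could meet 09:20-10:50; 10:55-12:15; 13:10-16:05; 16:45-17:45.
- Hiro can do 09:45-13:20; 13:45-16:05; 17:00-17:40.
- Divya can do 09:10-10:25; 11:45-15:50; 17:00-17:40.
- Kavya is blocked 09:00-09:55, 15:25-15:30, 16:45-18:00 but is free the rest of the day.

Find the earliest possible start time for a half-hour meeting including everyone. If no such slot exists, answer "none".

Maria free: 09:20-10:50, 10:55-12:15, 13:10-16:05, 16:45-17:45.
Hiro free: 09:45-13:20, 13:45-16:05, 17:00-17:40.
Divya free: 09:10-10:25, 11:45-15:50, 17:00-17:40.
Kavya free: 09:55-15:25, 15:30-16:45 (invert busy blocks within the working day).
Maria ∩ Hiro: 09:45-10:50, 10:55-12:15, 13:10-13:20, 13:45-16:05, 17:00-17:40.
Maria ∩ Hiro ∩ Divya: 09:45-10:25, 11:45-12:15, 13:10-13:20, 13:45-15:50, 17:00-17:40.
Maria ∩ Hiro ∩ Divya ∩ Kavya: 09:55-10:25, 11:45-12:15, 13:10-13:20, 13:45-15:25, 15:30-15:50.
So the common availability across everyone is 09:55-10:25, 11:45-12:15, 13:10-13:20, 13:45-15:25, 15:30-15:50.
The first common window of at least 30 minutes is 09:55-10:25, so the earliest start is 09:55.

09:55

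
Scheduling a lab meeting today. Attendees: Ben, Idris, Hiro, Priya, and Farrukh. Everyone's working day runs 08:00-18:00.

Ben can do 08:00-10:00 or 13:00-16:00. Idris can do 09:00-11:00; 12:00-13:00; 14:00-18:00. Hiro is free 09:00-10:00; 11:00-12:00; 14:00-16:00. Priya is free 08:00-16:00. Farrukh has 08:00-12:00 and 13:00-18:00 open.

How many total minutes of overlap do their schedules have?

180

Ben ∩ Idris: 09:00-10:00, 14:00-16:00.
Ben ∩ Idris ∩ Hiro: 09:00-10:00, 14:00-16:00.
Ben ∩ Idris ∩ Hiro ∩ Priya: 09:00-10:00, 14:00-16:00.
Ben ∩ Idris ∩ Hiro ∩ Priya ∩ Farrukh: 09:00-10:00, 14:00-16:00.
Those are the intersection windows.
Summing the common windows: 60 + 120 = 180 minutes.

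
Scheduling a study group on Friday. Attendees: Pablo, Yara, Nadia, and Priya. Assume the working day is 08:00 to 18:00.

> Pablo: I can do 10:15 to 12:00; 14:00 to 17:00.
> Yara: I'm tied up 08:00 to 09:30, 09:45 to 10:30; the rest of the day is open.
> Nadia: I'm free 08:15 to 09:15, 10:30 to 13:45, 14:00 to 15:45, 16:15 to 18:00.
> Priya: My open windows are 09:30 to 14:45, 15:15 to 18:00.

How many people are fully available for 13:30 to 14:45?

Pablo free: 10:15-12:00, 14:00-17:00.
Yara free: 09:30-09:45, 10:30-18:00 (invert busy blocks within the working day).
Nadia free: 08:15-09:15, 10:30-13:45, 14:00-15:45, 16:15-18:00.
Priya free: 09:30-14:45, 15:15-18:00.
Yara and Priya can make the full 13:30-14:45 slot — that's 2.

2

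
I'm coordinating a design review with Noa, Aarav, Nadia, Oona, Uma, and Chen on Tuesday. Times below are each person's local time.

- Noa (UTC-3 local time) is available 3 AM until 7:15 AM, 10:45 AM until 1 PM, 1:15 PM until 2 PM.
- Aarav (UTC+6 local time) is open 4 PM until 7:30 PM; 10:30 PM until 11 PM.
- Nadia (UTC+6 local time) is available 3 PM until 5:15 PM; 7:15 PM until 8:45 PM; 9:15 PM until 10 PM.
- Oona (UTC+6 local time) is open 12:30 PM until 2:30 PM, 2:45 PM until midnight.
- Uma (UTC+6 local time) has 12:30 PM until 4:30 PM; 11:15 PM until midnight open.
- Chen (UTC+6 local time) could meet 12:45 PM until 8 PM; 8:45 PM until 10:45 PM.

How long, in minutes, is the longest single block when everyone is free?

15

Noa in UTC: 06:00-10:15, 13:45-16:00, 16:15-17:00 (add 3h to convert from UTC-3).
Aarav in UTC: 10:00-13:30, 16:30-17:00 (subtract 6h to convert from UTC+6).
Nadia in UTC: 09:00-11:15, 13:15-14:45, 15:15-16:00 (subtract 6h to convert from UTC+6).
Oona in UTC: 06:30-08:30, 08:45-18:00 (subtract 6h to convert from UTC+6).
Uma in UTC: 06:30-10:30, 17:15-18:00 (subtract 6h to convert from UTC+6).
Chen in UTC: 06:45-14:00, 14:45-16:45 (subtract 6h to convert from UTC+6).
Noa ∩ Aarav: 10:00-10:15, 16:30-17:00.
Noa ∩ Aarav ∩ Nadia: 10:00-10:15.
Noa ∩ Aarav ∩ Nadia ∩ Oona: 10:00-10:15.
Noa ∩ Aarav ∩ Nadia ∩ Oona ∩ Uma: 10:00-10:15.
Noa ∩ Aarav ∩ Nadia ∩ Oona ∩ Uma ∩ Chen: 10:00-10:15.
The longest is 10:00-10:15 at 15 minutes.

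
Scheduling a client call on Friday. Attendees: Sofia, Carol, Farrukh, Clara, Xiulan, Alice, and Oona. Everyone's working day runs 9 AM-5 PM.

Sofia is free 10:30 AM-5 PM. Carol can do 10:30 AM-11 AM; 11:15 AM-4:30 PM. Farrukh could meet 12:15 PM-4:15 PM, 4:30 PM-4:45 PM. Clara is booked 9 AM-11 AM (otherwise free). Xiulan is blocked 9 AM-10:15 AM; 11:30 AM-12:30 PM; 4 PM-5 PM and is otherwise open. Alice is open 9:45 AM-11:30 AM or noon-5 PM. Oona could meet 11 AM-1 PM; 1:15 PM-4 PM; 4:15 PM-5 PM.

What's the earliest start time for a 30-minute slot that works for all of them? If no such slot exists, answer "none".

Sofia free: 10:30-17:00.
Carol free: 10:30-11:00, 11:15-16:30.
Farrukh free: 12:15-16:15, 16:30-16:45.
Clara free: 11:00-17:00 (invert busy blocks within the working day).
Xiulan free: 10:15-11:30, 12:30-16:00 (invert busy blocks within the working day).
Alice free: 09:45-11:30, 12:00-17:00.
Oona free: 11:00-13:00, 13:15-16:00, 16:15-17:00.
Sofia ∩ Carol: 10:30-11:00, 11:15-16:30.
Sofia ∩ Carol ∩ Farrukh: 12:15-16:15.
Sofia ∩ Carol ∩ Farrukh ∩ Clara: 12:15-16:15.
Sofia ∩ Carol ∩ Farrukh ∩ Clara ∩ Xiulan: 12:30-16:00.
Sofia ∩ Carol ∩ Farrukh ∩ Clara ∩ Xiulan ∩ Alice: 12:30-16:00.
Sofia ∩ Carol ∩ Farrukh ∩ Clara ∩ Xiulan ∩ Alice ∩ Oona: 12:30-13:00, 13:15-16:00.
The first common window of at least 30 minutes is 12:30-13:00, so the earliest start is 12:30.

12:30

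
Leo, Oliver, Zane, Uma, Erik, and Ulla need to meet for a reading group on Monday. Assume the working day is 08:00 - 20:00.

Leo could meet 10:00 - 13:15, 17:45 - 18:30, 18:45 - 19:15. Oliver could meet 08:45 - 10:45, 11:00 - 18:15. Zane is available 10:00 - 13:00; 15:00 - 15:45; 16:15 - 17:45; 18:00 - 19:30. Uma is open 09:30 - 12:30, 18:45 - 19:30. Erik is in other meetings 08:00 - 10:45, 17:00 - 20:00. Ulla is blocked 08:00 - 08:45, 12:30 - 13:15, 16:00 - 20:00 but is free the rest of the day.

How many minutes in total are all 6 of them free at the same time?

Leo free: 10:00-13:15, 17:45-18:30, 18:45-19:15.
Oliver free: 08:45-10:45, 11:00-18:15.
Zane free: 10:00-13:00, 15:00-15:45, 16:15-17:45, 18:00-19:30.
Uma free: 09:30-12:30, 18:45-19:30.
Erik free: 10:45-17:00 (invert busy blocks within the working day).
Ulla free: 08:45-12:30, 13:15-16:00 (invert busy blocks within the working day).
Leo ∩ Oliver: 10:00-10:45, 11:00-13:15, 17:45-18:15.
Leo ∩ Oliver ∩ Zane: 10:00-10:45, 11:00-13:00, 18:00-18:15.
Leo ∩ Oliver ∩ Zane ∩ Uma: 10:00-10:45, 11:00-12:30.
Leo ∩ Oliver ∩ Zane ∩ Uma ∩ Erik: 11:00-12:30.
Leo ∩ Oliver ∩ Zane ∩ Uma ∩ Erik ∩ Ulla: 11:00-12:30.
That's a single block of 90 minutes.

90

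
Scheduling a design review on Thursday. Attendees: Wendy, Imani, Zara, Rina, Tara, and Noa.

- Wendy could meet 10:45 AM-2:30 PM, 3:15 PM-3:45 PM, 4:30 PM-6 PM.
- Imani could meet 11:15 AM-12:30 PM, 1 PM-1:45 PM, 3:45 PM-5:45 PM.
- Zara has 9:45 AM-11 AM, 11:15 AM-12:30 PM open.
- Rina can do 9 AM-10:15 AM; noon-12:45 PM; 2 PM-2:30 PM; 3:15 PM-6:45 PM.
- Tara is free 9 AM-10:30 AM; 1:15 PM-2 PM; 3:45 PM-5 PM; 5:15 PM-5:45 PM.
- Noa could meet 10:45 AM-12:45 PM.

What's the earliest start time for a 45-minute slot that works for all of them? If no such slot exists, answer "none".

none

Wendy ∩ Imani: 11:15-12:30, 13:00-13:45, 16:30-17:45.
Wendy ∩ Imani ∩ Zara: 11:15-12:30.
Wendy ∩ Imani ∩ Zara ∩ Rina: 12:00-12:30.
Wendy ∩ Imani ∩ Zara ∩ Rina ∩ Tara: ∅.
Wendy ∩ Imani ∩ Zara ∩ Rina ∩ Tara ∩ Noa: ∅.
There is no time when everyone is free.
No common window is at least 45 minutes long.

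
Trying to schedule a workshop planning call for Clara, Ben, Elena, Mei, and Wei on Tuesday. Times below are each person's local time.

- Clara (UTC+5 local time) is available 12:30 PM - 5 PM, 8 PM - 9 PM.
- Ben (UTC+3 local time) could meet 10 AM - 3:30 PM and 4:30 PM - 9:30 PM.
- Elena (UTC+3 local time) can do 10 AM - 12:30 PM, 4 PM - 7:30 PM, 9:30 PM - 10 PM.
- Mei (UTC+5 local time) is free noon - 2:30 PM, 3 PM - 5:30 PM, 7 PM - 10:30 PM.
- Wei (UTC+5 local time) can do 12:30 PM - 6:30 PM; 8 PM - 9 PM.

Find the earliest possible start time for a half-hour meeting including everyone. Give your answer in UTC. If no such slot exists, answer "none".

07:30

Clara in UTC: 07:30-12:00, 15:00-16:00 (subtract 5h to convert from UTC+5).
Ben in UTC: 07:00-12:30, 13:30-18:30 (subtract 3h to convert from UTC+3).
Elena in UTC: 07:00-09:30, 13:00-16:30, 18:30-19:00 (subtract 3h to convert from UTC+3).
Mei in UTC: 07:00-09:30, 10:00-12:30, 14:00-17:30 (subtract 5h to convert from UTC+5).
Wei in UTC: 07:30-13:30, 15:00-16:00 (subtract 5h to convert from UTC+5).
Clara ∩ Ben: 07:30-12:00, 15:00-16:00.
Clara ∩ Ben ∩ Elena: 07:30-09:30, 15:00-16:00.
Clara ∩ Ben ∩ Elena ∩ Mei: 07:30-09:30, 15:00-16:00.
Clara ∩ Ben ∩ Elena ∩ Mei ∩ Wei: 07:30-09:30, 15:00-16:00.
So the common availability across everyone is 07:30-09:30, 15:00-16:00.
The first common window of at least 30 minutes is 07:30-09:30, so the earliest start is 07:30.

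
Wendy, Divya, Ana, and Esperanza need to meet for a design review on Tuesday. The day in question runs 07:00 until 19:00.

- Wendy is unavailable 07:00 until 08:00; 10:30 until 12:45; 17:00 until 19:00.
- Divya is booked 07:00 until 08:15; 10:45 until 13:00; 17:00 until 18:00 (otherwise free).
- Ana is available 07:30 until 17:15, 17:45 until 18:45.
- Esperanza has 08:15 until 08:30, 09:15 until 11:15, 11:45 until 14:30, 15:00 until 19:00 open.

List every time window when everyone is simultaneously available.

Wendy free: 08:00-10:30, 12:45-17:00 (invert busy blocks within the working day).
Divya free: 08:15-10:45, 13:00-17:00, 18:00-19:00 (invert busy blocks within the working day).
Ana free: 07:30-17:15, 17:45-18:45.
Esperanza free: 08:15-08:30, 09:15-11:15, 11:45-14:30, 15:00-19:00.
Wendy ∩ Divya: 08:15-10:30, 13:00-17:00.
Wendy ∩ Divya ∩ Ana: 08:15-10:30, 13:00-17:00.
Wendy ∩ Divya ∩ Ana ∩ Esperanza: 08:15-08:30, 09:15-10:30, 13:00-14:30, 15:00-17:00.
So the common availability across everyone is 08:15-08:30, 09:15-10:30, 13:00-14:30, 15:00-17:00.

08:15-08:30, 09:15-10:30, 13:00-14:30, 15:00-17:00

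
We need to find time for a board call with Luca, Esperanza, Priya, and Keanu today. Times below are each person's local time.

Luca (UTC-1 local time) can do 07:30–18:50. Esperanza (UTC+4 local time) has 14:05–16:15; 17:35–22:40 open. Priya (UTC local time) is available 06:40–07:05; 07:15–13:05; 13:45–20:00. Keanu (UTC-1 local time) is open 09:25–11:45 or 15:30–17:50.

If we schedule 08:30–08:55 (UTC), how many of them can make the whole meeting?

2

Luca in UTC: 08:30-19:50 (add 1h to convert from UTC-1).
Esperanza in UTC: 10:05-12:15, 13:35-18:40 (subtract 4h to convert from UTC+4).
Priya in UTC: 06:40-07:05, 07:15-13:05, 13:45-20:00.
Keanu in UTC: 10:25-12:45, 16:30-18:50 (add 1h to convert from UTC-1).
Luca and Priya can make the full 08:30-08:55 slot — that's 2.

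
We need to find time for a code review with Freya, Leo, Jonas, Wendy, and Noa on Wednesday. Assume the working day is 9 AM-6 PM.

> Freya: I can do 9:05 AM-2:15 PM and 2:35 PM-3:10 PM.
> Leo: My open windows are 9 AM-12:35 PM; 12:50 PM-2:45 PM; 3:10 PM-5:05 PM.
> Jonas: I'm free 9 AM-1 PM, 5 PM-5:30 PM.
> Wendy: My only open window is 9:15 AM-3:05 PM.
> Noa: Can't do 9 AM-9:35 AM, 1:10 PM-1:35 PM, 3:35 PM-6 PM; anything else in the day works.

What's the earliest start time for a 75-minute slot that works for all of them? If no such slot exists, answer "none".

Freya free: 09:05-14:15, 14:35-15:10.
Leo free: 09:00-12:35, 12:50-14:45, 15:10-17:05.
Jonas free: 09:00-13:00, 17:00-17:30.
Wendy free: 09:15-15:05.
Noa free: 09:35-13:10, 13:35-15:35 (invert busy blocks within the working day).
Freya ∩ Leo: 09:05-12:35, 12:50-14:15, 14:35-14:45.
Freya ∩ Leo ∩ Jonas: 09:05-12:35, 12:50-13:00.
Freya ∩ Leo ∩ Jonas ∩ Wendy: 09:15-12:35, 12:50-13:00.
Freya ∩ Leo ∩ Jonas ∩ Wendy ∩ Noa: 09:35-12:35, 12:50-13:00.
The first common window of at least 75 minutes is 09:35-12:35, so the earliest start is 09:35.

09:35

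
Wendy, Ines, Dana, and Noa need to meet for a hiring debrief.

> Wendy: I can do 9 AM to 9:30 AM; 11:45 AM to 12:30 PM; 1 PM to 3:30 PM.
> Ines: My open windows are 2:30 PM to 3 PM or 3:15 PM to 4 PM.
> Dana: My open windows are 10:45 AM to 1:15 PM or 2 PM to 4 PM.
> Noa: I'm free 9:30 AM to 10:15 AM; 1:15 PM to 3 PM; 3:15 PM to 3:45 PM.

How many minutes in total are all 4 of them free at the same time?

Wendy ∩ Ines: 14:30-15:00, 15:15-15:30.
Wendy ∩ Ines ∩ Dana: 14:30-15:00, 15:15-15:30.
Wendy ∩ Ines ∩ Dana ∩ Noa: 14:30-15:00, 15:15-15:30.
So the common availability across everyone is 14:30-15:00, 15:15-15:30.
Summing the common windows: 30 + 15 = 45 minutes.

45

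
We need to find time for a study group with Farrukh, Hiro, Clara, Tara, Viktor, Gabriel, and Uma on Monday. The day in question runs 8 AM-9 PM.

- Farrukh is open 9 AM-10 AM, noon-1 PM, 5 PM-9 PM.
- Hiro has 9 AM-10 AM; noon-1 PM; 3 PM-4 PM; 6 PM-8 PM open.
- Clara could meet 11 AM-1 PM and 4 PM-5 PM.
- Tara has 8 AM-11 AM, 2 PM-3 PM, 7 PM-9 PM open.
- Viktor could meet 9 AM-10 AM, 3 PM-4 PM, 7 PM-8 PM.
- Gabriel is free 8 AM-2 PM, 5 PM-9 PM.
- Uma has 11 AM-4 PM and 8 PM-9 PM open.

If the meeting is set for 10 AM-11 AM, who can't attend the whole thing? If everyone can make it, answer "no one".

Clara, Farrukh, Hiro, Uma, Viktor

Farrukh: not fully free for 10:00-11:00. Hiro: not fully free for 10:00-11:00. Clara: not fully free for 10:00-11:00. Tara: free for 10:00-11:00. Viktor: not fully free for 10:00-11:00. Gabriel: free for 10:00-11:00. Uma: not fully free for 10:00-11:00.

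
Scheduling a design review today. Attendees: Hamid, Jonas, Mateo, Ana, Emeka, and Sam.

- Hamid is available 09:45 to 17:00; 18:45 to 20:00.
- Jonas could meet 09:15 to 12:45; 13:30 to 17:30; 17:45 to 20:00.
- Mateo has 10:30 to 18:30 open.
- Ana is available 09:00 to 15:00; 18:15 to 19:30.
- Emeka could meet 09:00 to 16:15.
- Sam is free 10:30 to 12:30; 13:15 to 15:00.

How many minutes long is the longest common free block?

Hamid ∩ Jonas: 09:45-12:45, 13:30-17:00, 18:45-20:00.
Hamid ∩ Jonas ∩ Mateo: 10:30-12:45, 13:30-17:00.
Hamid ∩ Jonas ∩ Mateo ∩ Ana: 10:30-12:45, 13:30-15:00.
Hamid ∩ Jonas ∩ Mateo ∩ Ana ∩ Emeka: 10:30-12:45, 13:30-15:00.
Hamid ∩ Jonas ∩ Mateo ∩ Ana ∩ Emeka ∩ Sam: 10:30-12:30, 13:30-15:00.
Those are the intersection windows.
The longest is 10:30-12:30 at 120 minutes.

120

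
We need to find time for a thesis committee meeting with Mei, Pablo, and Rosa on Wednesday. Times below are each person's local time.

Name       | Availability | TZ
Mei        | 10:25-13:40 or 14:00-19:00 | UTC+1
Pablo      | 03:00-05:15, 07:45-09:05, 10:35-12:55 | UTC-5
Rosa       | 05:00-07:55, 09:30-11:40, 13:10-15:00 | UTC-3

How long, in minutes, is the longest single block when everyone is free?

Mei in UTC: 09:25-12:40, 13:00-18:00 (subtract 1h to convert from UTC+1).
Pablo in UTC: 08:00-10:15, 12:45-14:05, 15:35-17:55 (add 5h to convert from UTC-5).
Rosa in UTC: 08:00-10:55, 12:30-14:40, 16:10-18:00 (add 3h to convert from UTC-3).
Mei ∩ Pablo: 09:25-10:15, 13:00-14:05, 15:35-17:55.
Mei ∩ Pablo ∩ Rosa: 09:25-10:15, 13:00-14:05, 16:10-17:55.
Those are the intersection windows.
The longest is 16:10-17:55 at 105 minutes.

105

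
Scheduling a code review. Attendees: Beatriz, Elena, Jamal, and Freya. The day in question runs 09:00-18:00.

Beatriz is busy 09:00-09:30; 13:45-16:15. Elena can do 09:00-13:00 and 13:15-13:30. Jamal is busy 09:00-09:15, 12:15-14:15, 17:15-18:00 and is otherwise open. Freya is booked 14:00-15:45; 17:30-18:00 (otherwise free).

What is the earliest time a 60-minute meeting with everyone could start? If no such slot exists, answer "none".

Beatriz free: 09:30-13:45, 16:15-18:00 (invert busy blocks within the working day).
Elena free: 09:00-13:00, 13:15-13:30.
Jamal free: 09:15-12:15, 14:15-17:15 (invert busy blocks within the working day).
Freya free: 09:00-14:00, 15:45-17:30 (invert busy blocks within the working day).
Beatriz ∩ Elena: 09:30-13:00, 13:15-13:30.
Beatriz ∩ Elena ∩ Jamal: 09:30-12:15.
Beatriz ∩ Elena ∩ Jamal ∩ Freya: 09:30-12:15.
Those are the intersection windows.
The first common window of at least 60 minutes is 09:30-12:15, so the earliest start is 09:30.

09:30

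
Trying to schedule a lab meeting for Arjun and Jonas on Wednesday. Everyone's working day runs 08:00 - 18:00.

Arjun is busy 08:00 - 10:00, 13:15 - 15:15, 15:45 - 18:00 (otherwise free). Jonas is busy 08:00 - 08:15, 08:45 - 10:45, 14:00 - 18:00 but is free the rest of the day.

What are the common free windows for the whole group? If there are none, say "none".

Arjun free: 10:00-13:15, 15:15-15:45 (invert busy blocks within the working day).
Jonas free: 08:15-08:45, 10:45-14:00 (invert busy blocks within the working day).
Arjun ∩ Jonas: 10:45-13:15.
Those are the intersection windows.

10:45-13:15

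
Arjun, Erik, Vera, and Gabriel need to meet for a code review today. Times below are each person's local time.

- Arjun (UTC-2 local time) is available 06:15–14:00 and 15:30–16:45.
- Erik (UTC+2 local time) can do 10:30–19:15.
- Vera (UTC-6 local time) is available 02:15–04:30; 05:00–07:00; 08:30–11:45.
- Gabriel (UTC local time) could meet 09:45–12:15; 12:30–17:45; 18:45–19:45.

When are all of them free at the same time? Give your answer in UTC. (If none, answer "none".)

Arjun in UTC: 08:15-16:00, 17:30-18:45 (add 2h to convert from UTC-2).
Erik in UTC: 08:30-17:15 (subtract 2h to convert from UTC+2).
Vera in UTC: 08:15-10:30, 11:00-13:00, 14:30-17:45 (add 6h to convert from UTC-6).
Gabriel in UTC: 09:45-12:15, 12:30-17:45, 18:45-19:45.
Arjun ∩ Erik: 08:30-16:00.
Arjun ∩ Erik ∩ Vera: 08:30-10:30, 11:00-13:00, 14:30-16:00.
Arjun ∩ Erik ∩ Vera ∩ Gabriel: 09:45-10:30, 11:00-12:15, 12:30-13:00, 14:30-16:00.
Those are the intersection windows.

09:45-10:30, 11:00-12:15, 12:30-13:00, 14:30-16:00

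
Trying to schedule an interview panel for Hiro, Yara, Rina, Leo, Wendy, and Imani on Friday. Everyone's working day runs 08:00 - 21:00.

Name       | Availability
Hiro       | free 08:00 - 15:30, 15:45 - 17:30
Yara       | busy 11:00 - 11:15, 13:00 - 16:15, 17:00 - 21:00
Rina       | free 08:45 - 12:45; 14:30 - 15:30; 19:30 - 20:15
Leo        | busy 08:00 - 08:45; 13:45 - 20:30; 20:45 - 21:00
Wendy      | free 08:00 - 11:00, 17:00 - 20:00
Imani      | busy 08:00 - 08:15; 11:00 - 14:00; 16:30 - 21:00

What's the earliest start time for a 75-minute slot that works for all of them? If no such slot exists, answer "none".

Hiro free: 08:00-15:30, 15:45-17:30.
Yara free: 08:00-11:00, 11:15-13:00, 16:15-17:00 (invert busy blocks within the working day).
Rina free: 08:45-12:45, 14:30-15:30, 19:30-20:15.
Leo free: 08:45-13:45, 20:30-20:45 (invert busy blocks within the working day).
Wendy free: 08:00-11:00, 17:00-20:00.
Imani free: 08:15-11:00, 14:00-16:30 (invert busy blocks within the working day).
Hiro ∩ Yara: 08:00-11:00, 11:15-13:00, 16:15-17:00.
Hiro ∩ Yara ∩ Rina: 08:45-11:00, 11:15-12:45.
Hiro ∩ Yara ∩ Rina ∩ Leo: 08:45-11:00, 11:15-12:45.
Hiro ∩ Yara ∩ Rina ∩ Leo ∩ Wendy: 08:45-11:00.
Hiro ∩ Yara ∩ Rina ∩ Leo ∩ Wendy ∩ Imani: 08:45-11:00.
The first common window of at least 75 minutes is 08:45-11:00, so the earliest start is 08:45.

08:45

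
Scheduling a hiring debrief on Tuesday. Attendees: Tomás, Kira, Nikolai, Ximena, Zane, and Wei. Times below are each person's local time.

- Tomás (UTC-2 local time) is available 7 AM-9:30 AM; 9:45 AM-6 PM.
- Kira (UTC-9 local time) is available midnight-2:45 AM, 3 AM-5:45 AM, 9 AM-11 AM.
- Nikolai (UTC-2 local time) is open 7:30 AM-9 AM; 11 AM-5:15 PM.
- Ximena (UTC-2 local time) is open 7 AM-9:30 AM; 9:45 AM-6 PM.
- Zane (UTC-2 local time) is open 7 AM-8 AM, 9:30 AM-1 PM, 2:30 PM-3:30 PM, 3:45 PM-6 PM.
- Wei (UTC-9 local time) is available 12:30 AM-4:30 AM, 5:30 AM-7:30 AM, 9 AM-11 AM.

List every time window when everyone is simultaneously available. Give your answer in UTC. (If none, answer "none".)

09:30-10:00, 13:00-13:30, 14:30-14:45, 18:00-19:15

Tomás in UTC: 09:00-11:30, 11:45-20:00 (add 2h to convert from UTC-2).
Kira in UTC: 09:00-11:45, 12:00-14:45, 18:00-20:00 (add 9h to convert from UTC-9).
Nikolai in UTC: 09:30-11:00, 13:00-19:15 (add 2h to convert from UTC-2).
Ximena in UTC: 09:00-11:30, 11:45-20:00 (add 2h to convert from UTC-2).
Zane in UTC: 09:00-10:00, 11:30-15:00, 16:30-17:30, 17:45-20:00 (add 2h to convert from UTC-2).
Wei in UTC: 09:30-13:30, 14:30-16:30, 18:00-20:00 (add 9h to convert from UTC-9).
Tomás ∩ Kira: 09:00-11:30, 12:00-14:45, 18:00-20:00.
Tomás ∩ Kira ∩ Nikolai: 09:30-11:00, 13:00-14:45, 18:00-19:15.
Tomás ∩ Kira ∩ Nikolai ∩ Ximena: 09:30-11:00, 13:00-14:45, 18:00-19:15.
Tomás ∩ Kira ∩ Nikolai ∩ Ximena ∩ Zane: 09:30-10:00, 13:00-14:45, 18:00-19:15.
Tomás ∩ Kira ∩ Nikolai ∩ Ximena ∩ Zane ∩ Wei: 09:30-10:00, 13:00-13:30, 14:30-14:45, 18:00-19:15.
Those are the intersection windows.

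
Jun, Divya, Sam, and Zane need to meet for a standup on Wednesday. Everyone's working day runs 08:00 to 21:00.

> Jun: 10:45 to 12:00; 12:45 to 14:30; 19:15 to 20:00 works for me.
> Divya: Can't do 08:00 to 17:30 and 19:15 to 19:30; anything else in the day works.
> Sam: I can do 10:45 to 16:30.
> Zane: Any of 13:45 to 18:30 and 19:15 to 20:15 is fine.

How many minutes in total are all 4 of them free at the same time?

Jun free: 10:45-12:00, 12:45-14:30, 19:15-20:00.
Divya free: 17:30-19:15, 19:30-21:00 (invert busy blocks within the working day).
Sam free: 10:45-16:30.
Zane free: 13:45-18:30, 19:15-20:15.
Jun ∩ Divya: 19:30-20:00.
Jun ∩ Divya ∩ Sam: ∅.
Jun ∩ Divya ∩ Sam ∩ Zane: ∅.
There is no time when everyone is free.
There is no common window, so the total is 0 minutes.

0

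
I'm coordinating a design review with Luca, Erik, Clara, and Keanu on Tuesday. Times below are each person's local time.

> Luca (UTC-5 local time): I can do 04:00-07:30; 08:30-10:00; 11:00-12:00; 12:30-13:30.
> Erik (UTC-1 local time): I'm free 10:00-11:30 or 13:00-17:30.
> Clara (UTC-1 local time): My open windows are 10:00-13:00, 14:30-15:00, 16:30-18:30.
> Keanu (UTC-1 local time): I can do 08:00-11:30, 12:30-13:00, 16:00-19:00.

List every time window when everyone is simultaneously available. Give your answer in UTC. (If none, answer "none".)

Luca in UTC: 09:00-12:30, 13:30-15:00, 16:00-17:00, 17:30-18:30 (add 5h to convert from UTC-5).
Erik in UTC: 11:00-12:30, 14:00-18:30 (add 1h to convert from UTC-1).
Clara in UTC: 11:00-14:00, 15:30-16:00, 17:30-19:30 (add 1h to convert from UTC-1).
Keanu in UTC: 09:00-12:30, 13:30-14:00, 17:00-20:00 (add 1h to convert from UTC-1).
Luca ∩ Erik: 11:00-12:30, 14:00-15:00, 16:00-17:00, 17:30-18:30.
Luca ∩ Erik ∩ Clara: 11:00-12:30, 17:30-18:30.
Luca ∩ Erik ∩ Clara ∩ Keanu: 11:00-12:30, 17:30-18:30.
So the common availability across everyone is 11:00-12:30, 17:30-18:30.

11:00-12:30, 17:30-18:30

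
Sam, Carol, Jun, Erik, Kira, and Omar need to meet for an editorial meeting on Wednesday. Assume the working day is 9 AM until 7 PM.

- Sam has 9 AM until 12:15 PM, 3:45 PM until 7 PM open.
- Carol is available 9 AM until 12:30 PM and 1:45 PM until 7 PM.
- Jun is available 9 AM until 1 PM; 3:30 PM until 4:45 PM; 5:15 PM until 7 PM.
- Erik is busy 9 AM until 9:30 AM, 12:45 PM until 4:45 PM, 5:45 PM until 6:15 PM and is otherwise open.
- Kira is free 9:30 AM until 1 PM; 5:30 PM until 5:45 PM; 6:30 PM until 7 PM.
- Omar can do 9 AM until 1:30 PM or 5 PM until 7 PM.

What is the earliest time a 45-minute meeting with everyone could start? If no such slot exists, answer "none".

Sam free: 09:00-12:15, 15:45-19:00.
Carol free: 09:00-12:30, 13:45-19:00.
Jun free: 09:00-13:00, 15:30-16:45, 17:15-19:00.
Erik free: 09:30-12:45, 16:45-17:45, 18:15-19:00 (invert busy blocks within the working day).
Kira free: 09:30-13:00, 17:30-17:45, 18:30-19:00.
Omar free: 09:00-13:30, 17:00-19:00.
Sam ∩ Carol: 09:00-12:15, 15:45-19:00.
Sam ∩ Carol ∩ Jun: 09:00-12:15, 15:45-16:45, 17:15-19:00.
Sam ∩ Carol ∩ Jun ∩ Erik: 09:30-12:15, 17:15-17:45, 18:15-19:00.
Sam ∩ Carol ∩ Jun ∩ Erik ∩ Kira: 09:30-12:15, 17:30-17:45, 18:30-19:00.
Sam ∩ Carol ∩ Jun ∩ Erik ∩ Kira ∩ Omar: 09:30-12:15, 17:30-17:45, 18:30-19:00.
The first common window of at least 45 minutes is 09:30-12:15, so the earliest start is 09:30.

09:30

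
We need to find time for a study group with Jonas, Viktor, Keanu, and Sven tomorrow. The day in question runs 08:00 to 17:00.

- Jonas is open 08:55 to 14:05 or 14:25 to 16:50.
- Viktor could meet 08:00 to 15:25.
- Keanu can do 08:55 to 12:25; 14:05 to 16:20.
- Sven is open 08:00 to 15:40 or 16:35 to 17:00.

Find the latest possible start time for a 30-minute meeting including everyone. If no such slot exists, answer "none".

14:55

Jonas ∩ Viktor: 08:55-14:05, 14:25-15:25.
Jonas ∩ Viktor ∩ Keanu: 08:55-12:25, 14:25-15:25.
Jonas ∩ Viktor ∩ Keanu ∩ Sven: 08:55-12:25, 14:25-15:25.
The last common window of at least 30 minutes is 14:25-15:25; a 30-minute meeting can start as late as 14:55 and still end by 15:25.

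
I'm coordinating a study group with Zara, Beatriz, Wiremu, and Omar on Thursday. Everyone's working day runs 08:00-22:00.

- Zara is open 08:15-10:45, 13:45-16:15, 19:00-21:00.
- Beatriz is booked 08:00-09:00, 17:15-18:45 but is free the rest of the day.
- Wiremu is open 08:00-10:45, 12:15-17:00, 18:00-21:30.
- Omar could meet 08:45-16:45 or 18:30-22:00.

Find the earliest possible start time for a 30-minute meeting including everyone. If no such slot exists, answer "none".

Zara free: 08:15-10:45, 13:45-16:15, 19:00-21:00.
Beatriz free: 09:00-17:15, 18:45-22:00 (invert busy blocks within the working day).
Wiremu free: 08:00-10:45, 12:15-17:00, 18:00-21:30.
Omar free: 08:45-16:45, 18:30-22:00.
Zara ∩ Beatriz: 09:00-10:45, 13:45-16:15, 19:00-21:00.
Zara ∩ Beatriz ∩ Wiremu: 09:00-10:45, 13:45-16:15, 19:00-21:00.
Zara ∩ Beatriz ∩ Wiremu ∩ Omar: 09:00-10:45, 13:45-16:15, 19:00-21:00.
Those are the intersection windows.
The first common window of at least 30 minutes is 09:00-10:45, so the earliest start is 09:00.

09:00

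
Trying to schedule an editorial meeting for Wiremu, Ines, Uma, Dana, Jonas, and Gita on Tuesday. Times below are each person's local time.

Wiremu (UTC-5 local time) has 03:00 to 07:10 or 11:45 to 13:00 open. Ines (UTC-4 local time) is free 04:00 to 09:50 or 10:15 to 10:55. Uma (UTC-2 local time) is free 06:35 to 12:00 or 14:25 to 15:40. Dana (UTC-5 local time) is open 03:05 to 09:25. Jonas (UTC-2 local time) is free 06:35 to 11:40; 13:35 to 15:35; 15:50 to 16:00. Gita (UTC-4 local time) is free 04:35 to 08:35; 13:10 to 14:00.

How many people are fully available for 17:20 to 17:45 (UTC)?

Wiremu in UTC: 08:00-12:10, 16:45-18:00 (add 5h to convert from UTC-5).
Ines in UTC: 08:00-13:50, 14:15-14:55 (add 4h to convert from UTC-4).
Uma in UTC: 08:35-14:00, 16:25-17:40 (add 2h to convert from UTC-2).
Dana in UTC: 08:05-14:25 (add 5h to convert from UTC-5).
Jonas in UTC: 08:35-13:40, 15:35-17:35, 17:50-18:00 (add 2h to convert from UTC-2).
Gita in UTC: 08:35-12:35, 17:10-18:00 (add 4h to convert from UTC-4).
Wiremu and Gita can make the full 17:20-17:45 slot — that's 2.

2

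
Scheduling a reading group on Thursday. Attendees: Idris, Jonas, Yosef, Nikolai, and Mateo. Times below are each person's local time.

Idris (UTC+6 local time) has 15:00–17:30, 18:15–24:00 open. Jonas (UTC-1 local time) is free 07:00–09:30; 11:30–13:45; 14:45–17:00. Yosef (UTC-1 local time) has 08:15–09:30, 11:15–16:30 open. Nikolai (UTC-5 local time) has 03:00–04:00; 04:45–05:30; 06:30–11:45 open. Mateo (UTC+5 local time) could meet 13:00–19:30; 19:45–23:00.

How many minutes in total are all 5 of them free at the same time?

Idris in UTC: 09:00-11:30, 12:15-18:00 (subtract 6h to convert from UTC+6).
Jonas in UTC: 08:00-10:30, 12:30-14:45, 15:45-18:00 (add 1h to convert from UTC-1).
Yosef in UTC: 09:15-10:30, 12:15-17:30 (add 1h to convert from UTC-1).
Nikolai in UTC: 08:00-09:00, 09:45-10:30, 11:30-16:45 (add 5h to convert from UTC-5).
Mateo in UTC: 08:00-14:30, 14:45-18:00 (subtract 5h to convert from UTC+5).
Idris ∩ Jonas: 09:00-10:30, 12:30-14:45, 15:45-18:00.
Idris ∩ Jonas ∩ Yosef: 09:15-10:30, 12:30-14:45, 15:45-17:30.
Idris ∩ Jonas ∩ Yosef ∩ Nikolai: 09:45-10:30, 12:30-14:45, 15:45-16:45.
Idris ∩ Jonas ∩ Yosef ∩ Nikolai ∩ Mateo: 09:45-10:30, 12:30-14:30, 15:45-16:45.
Summing the common windows: 45 + 120 + 60 = 225 minutes.

225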